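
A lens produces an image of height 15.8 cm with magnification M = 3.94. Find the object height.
ho = |hi|/|M| = 4.01 cm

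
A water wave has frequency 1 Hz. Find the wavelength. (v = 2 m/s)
λ = v/f = 2 m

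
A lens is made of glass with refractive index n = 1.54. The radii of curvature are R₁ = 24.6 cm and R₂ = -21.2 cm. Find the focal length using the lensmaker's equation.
1/f = (n − 1)(1/R₁ − 1/R₂) → f = 21.09 cm (converging lens)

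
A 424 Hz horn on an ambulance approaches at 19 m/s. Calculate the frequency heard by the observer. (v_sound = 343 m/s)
f_obs = f·v/(v − v_s) = 448.9 Hz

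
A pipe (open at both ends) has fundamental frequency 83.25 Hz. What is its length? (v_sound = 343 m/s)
L = v/(2f₁) = 2.06 m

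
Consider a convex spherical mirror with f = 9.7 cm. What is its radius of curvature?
R = 2|f| = 19.4 cm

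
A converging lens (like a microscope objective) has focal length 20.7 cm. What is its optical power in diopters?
P = 1/f = 4.831 D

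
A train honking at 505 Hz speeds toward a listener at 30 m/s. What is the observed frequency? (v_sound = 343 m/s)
f_obs = f·v/(v − v_s) = 553.4 Hz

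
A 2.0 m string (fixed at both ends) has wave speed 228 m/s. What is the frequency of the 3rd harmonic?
fₙ = nv/(2L) = 171 Hz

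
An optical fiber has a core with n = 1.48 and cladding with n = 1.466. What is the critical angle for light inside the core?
θc = arcsin(n_cladding/n_core) = 82.11°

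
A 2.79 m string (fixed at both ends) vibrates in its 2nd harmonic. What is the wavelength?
λₙ = 2L/n = 2.79 m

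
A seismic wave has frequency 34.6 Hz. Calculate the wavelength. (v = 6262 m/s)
λ = v/f = 181 m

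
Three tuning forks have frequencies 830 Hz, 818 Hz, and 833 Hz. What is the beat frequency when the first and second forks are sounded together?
12 Hz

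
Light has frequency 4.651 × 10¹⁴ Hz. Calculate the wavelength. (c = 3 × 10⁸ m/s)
λ = c/f = 645 nm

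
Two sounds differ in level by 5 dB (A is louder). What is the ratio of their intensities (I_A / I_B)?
I_A/I_B = 10^(Δβ/10) = 3.162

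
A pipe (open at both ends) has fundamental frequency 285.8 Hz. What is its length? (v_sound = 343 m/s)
L = v/(2f₁) = 0.6001 m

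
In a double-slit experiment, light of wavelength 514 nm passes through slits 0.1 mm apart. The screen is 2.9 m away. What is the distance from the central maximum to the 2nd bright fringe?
y = mλL/d = 29.81 mm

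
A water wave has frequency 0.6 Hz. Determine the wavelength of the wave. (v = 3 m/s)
λ = v/f = 5 m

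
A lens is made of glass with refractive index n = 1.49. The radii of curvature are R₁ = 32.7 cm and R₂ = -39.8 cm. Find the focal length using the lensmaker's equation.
1/f = (n − 1)(1/R₁ − 1/R₂) → f = 36.64 cm (converging lens)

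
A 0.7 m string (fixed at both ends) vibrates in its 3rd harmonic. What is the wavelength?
λₙ = 2L/n = 0.4667 m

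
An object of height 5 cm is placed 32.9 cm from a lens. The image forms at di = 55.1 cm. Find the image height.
hi = (-di/do) × ho = -8.374 cm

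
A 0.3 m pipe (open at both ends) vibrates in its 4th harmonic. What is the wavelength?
λₙ = 2L/n = 0.15 m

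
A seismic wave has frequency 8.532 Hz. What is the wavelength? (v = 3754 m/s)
λ = v/f = 440 m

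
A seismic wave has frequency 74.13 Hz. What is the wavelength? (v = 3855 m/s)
λ = v/f = 52 m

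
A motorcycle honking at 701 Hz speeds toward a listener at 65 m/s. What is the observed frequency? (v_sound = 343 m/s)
f_obs = f·v/(v − v_s) = 864.9 Hz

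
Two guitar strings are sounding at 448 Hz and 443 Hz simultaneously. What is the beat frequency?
5 Hz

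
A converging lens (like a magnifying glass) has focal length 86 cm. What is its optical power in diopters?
P = 1/f = 1.163 D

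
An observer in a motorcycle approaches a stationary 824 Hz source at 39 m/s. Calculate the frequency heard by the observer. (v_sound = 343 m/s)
f_obs = f·(v + v_o)/v = 917.7 Hz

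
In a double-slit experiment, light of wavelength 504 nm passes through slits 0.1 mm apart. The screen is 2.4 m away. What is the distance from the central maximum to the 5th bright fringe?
y = mλL/d = 60.48 mm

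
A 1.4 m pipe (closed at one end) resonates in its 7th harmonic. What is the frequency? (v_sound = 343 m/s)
fₙ = nv/(4L) = 428.8 Hz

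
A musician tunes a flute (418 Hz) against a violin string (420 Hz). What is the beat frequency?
2 Hz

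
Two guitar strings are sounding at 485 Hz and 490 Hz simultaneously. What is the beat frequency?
5 Hz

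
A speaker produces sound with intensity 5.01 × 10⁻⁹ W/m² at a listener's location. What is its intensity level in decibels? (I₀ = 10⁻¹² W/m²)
β = 10·log₁₀(I/I₀) = 37 dB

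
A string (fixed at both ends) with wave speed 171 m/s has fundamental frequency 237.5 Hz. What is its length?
L = v/(2f₁) = 0.36 m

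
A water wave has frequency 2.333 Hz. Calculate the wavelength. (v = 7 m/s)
λ = v/f = 3 m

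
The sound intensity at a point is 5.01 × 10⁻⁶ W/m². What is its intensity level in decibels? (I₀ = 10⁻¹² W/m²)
β = 10·log₁₀(I/I₀) = 67 dB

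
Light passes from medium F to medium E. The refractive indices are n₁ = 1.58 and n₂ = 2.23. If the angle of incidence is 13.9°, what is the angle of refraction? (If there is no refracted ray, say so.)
sin θ₂ = (n₁/n₂)·sin θ₁ = 0.1702 → θ₂ = 9.8°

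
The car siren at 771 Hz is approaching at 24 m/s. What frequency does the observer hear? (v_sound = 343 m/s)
f_obs = f·v/(v − v_s) = 829 Hz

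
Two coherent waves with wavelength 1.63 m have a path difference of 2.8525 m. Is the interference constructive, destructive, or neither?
neither (partial) — path difference = 1.75λ, neither a whole number of wavelengths nor an odd multiple of λ/2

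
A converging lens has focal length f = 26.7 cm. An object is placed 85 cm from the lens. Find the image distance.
1/di = 1/f − 1/do → di = 38.93 cm (real image)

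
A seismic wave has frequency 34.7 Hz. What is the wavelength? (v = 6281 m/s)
λ = v/f = 181 m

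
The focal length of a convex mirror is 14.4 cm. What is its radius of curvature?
R = 2|f| = 28.8 cm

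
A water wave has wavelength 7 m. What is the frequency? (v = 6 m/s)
f = v/λ = 0.8571 Hz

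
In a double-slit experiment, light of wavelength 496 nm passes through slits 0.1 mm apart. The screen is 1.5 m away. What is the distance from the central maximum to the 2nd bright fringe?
y = mλL/d = 14.88 mm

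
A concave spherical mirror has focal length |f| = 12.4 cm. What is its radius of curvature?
R = 2|f| = 24.8 cm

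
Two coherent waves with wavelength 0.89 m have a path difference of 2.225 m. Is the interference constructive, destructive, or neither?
destructive — path difference = 2.5λ, an odd multiple of λ/2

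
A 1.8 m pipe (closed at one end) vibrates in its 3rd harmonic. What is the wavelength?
λₙ = 4L/n = 2.4 m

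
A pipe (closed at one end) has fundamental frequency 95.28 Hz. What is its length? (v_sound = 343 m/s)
L = v/(4f₁) = 0.9 m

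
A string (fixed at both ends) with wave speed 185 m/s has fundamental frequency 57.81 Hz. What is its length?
L = v/(2f₁) = 1.6 m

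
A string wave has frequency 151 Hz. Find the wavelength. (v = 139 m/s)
λ = v/f = 0.9205 m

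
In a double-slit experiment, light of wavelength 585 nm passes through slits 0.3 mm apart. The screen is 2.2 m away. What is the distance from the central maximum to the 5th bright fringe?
y = mλL/d = 21.45 mm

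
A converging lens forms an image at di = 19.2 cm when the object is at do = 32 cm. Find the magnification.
M = −di/do = -0.6 (inverted image)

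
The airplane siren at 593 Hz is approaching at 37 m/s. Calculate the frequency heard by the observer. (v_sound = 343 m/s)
f_obs = f·v/(v − v_s) = 664.7 Hz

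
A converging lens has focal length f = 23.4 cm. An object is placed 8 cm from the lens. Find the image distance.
1/di = 1/f − 1/do → di = -12.16 cm (virtual image)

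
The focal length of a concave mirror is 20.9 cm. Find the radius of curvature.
R = 2|f| = 41.8 cm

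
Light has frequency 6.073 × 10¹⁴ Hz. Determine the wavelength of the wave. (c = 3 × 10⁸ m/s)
λ = c/f = 494 nm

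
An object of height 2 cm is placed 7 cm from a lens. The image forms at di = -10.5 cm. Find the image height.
hi = (-di/do) × ho = 3 cm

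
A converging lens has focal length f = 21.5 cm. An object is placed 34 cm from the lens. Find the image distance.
1/di = 1/f − 1/do → di = 58.48 cm (real image)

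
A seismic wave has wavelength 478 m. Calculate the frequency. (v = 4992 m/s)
f = v/λ = 10.44 Hz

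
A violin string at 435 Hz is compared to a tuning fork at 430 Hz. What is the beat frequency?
5 Hz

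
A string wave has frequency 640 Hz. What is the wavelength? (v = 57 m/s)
λ = v/f = 0.08906 m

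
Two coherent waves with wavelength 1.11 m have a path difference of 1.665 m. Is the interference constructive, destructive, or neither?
destructive — path difference = 1.5λ, an odd multiple of λ/2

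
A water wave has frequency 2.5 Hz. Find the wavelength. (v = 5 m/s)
λ = v/f = 2 m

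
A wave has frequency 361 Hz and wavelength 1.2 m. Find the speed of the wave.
v = fλ = 433.2 m/s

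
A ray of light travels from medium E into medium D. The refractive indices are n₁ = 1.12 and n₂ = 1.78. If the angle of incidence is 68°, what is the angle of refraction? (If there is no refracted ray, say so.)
sin θ₂ = (n₁/n₂)·sin θ₁ = 0.5834 → θ₂ = 35.69°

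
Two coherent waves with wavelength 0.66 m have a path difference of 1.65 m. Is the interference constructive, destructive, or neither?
destructive — path difference = 2.5λ, an odd multiple of λ/2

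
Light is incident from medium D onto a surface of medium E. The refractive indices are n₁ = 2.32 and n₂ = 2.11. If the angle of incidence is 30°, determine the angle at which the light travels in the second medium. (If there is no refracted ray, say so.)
sin θ₂ = (n₁/n₂)·sin θ₁ = 0.5498 → θ₂ = 33.35°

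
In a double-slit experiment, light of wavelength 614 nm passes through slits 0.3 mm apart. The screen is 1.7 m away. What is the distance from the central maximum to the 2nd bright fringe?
y = mλL/d = 6.959 mm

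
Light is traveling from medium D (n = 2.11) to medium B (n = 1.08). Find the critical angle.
θc = arcsin(n₂/n₁) = 30.79°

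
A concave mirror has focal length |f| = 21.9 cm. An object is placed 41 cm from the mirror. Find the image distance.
f = +21.9 cm (concave); 1/di = 1/f − 1/do → di = 47.01 cm (real image, in front of mirror)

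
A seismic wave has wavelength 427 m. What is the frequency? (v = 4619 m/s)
f = v/λ = 10.82 Hz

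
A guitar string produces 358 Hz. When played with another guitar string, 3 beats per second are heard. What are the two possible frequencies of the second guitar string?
f₂ = 358 ± 3 Hz → 361 Hz or 355 Hz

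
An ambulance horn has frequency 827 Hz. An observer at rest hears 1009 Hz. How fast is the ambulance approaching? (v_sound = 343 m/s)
v_s = v·(1 − f/f_obs) = 61.87 m/s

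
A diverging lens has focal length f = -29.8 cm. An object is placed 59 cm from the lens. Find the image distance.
1/di = 1/f − 1/do → di = -19.8 cm (virtual image)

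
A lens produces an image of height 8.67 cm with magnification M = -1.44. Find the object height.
ho = |hi|/|M| = 6.021 cm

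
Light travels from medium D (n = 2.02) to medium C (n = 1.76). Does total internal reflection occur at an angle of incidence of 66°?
θc = arcsin(n₂/n₁) = 60.61°; 66° > θc, so yes — total internal reflection.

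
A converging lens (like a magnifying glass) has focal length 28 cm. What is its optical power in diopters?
P = 1/f = 3.571 D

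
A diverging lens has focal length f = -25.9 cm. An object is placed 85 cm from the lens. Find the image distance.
1/di = 1/f − 1/do → di = -19.85 cm (virtual image)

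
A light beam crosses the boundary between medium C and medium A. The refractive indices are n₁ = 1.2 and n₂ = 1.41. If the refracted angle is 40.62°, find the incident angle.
sin θ₁ = (n₂/n₁)·sin θ₂ → θ₁ = 49.9°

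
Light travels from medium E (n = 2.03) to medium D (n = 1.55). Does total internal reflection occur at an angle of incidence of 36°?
θc = arcsin(n₂/n₁) = 49.78°; 36° < θc, so no — the ray refracts.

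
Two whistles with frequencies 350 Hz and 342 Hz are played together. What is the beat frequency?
8 Hz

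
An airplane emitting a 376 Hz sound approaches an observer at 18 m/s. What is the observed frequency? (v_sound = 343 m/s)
f_obs = f·v/(v − v_s) = 396.8 Hz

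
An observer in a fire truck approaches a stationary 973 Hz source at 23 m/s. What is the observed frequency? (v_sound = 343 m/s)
f_obs = f·(v + v_o)/v = 1038 Hz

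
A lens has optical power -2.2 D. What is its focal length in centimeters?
f = 1/P = -45.45 cm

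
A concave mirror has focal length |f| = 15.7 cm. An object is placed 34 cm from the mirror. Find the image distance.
f = +15.7 cm (concave); 1/di = 1/f − 1/do → di = 29.17 cm (real image, in front of mirror)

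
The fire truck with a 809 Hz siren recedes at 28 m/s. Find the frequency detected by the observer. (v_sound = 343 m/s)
f_obs = f·v/(v + v_s) = 747.9 Hz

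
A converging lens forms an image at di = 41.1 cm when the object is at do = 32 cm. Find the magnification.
M = −di/do = -1.284 (inverted image)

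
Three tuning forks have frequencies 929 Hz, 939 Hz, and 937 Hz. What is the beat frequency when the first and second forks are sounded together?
10 Hz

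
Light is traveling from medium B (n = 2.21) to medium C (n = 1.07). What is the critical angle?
θc = arcsin(n₂/n₁) = 28.96°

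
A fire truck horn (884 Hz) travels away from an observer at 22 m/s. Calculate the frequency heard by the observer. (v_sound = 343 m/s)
f_obs = f·v/(v + v_s) = 830.7 Hz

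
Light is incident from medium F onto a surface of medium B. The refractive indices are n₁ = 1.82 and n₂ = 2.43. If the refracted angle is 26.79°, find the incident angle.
sin θ₁ = (n₂/n₁)·sin θ₂ → θ₁ = 37°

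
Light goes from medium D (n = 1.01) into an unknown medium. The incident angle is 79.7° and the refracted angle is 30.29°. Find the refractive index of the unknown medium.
n₂ = n₁·sin θ₁ / sin θ₂ = 1.97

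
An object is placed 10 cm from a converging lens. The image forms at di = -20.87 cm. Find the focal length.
1/f = 1/do + 1/di → f = 19.2 cm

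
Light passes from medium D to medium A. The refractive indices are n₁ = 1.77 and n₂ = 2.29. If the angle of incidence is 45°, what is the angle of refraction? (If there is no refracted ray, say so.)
sin θ₂ = (n₁/n₂)·sin θ₁ = 0.5465 → θ₂ = 33.13°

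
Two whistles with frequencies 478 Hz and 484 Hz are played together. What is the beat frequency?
6 Hz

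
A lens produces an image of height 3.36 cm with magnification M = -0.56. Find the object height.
ho = |hi|/|M| = 6 cm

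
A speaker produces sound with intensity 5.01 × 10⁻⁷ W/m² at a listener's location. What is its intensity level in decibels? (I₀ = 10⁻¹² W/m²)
β = 10·log₁₀(I/I₀) = 57 dB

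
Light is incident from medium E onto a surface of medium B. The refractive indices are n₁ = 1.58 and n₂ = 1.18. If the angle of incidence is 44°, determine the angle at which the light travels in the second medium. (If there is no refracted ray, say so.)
sin θ₂ = (n₁/n₂)·sin θ₁ = 0.9301 → θ₂ = 68.46°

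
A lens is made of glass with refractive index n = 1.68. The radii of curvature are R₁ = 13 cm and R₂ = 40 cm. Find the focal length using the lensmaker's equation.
1/f = (n − 1)(1/R₁ − 1/R₂) → f = 28.32 cm (converging lens)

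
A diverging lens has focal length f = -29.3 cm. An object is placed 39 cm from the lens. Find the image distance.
1/di = 1/f − 1/do → di = -16.73 cm (virtual image)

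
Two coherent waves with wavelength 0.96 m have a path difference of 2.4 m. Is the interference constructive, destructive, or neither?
destructive — path difference = 2.5λ, an odd multiple of λ/2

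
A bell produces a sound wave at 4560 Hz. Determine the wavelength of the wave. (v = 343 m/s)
λ = v/f = 0.07522 m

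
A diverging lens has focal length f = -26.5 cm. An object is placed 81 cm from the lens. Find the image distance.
1/di = 1/f − 1/do → di = -19.97 cm (virtual image)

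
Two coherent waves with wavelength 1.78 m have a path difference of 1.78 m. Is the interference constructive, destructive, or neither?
constructive — path difference = 1λ, a whole number of wavelengths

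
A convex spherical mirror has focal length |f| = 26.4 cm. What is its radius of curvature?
R = 2|f| = 52.8 cm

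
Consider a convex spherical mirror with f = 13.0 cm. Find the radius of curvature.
R = 2|f| = 26 cm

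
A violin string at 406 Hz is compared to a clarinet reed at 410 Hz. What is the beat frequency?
4 Hz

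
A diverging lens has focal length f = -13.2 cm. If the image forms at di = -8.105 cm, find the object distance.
1/do = 1/f − 1/di → do = 21 cm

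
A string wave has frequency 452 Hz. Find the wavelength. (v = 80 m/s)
λ = v/f = 0.177 m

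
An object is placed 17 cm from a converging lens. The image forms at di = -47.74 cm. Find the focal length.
1/f = 1/do + 1/di → f = 26.4 cm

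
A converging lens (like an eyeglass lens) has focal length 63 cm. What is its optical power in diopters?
P = 1/f = 1.587 D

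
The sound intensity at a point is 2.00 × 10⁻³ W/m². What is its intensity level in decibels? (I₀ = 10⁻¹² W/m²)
β = 10·log₁₀(I/I₀) = 93.01 dB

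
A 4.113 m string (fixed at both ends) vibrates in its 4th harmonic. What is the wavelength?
λₙ = 2L/n = 2.057 m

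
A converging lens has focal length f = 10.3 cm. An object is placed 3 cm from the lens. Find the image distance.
1/di = 1/f − 1/do → di = -4.233 cm (virtual image)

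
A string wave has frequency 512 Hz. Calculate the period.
T = 1/f = 0.001953 s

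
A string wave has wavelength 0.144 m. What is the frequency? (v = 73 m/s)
f = v/λ = 506.9 Hz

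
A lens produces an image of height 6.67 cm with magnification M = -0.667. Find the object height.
ho = |hi|/|M| = 10 cm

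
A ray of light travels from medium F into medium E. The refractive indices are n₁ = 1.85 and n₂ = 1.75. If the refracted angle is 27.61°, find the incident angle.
sin θ₁ = (n₂/n₁)·sin θ₂ → θ₁ = 26°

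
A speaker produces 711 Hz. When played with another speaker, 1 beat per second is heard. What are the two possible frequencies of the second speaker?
f₂ = 711 ± 1 Hz → 712 Hz or 710 Hz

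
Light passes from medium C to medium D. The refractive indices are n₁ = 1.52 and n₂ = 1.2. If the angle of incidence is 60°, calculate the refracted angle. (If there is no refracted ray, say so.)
sin θ₂ = (n₁/n₂)·sin θ₁ = 1.097 > 1, so there is no refracted ray — the light undergoes total internal reflection.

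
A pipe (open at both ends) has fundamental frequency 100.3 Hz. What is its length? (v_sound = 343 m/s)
L = v/(2f₁) = 1.71 m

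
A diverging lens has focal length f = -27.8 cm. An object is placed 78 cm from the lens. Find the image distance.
1/di = 1/f − 1/do → di = -20.5 cm (virtual image)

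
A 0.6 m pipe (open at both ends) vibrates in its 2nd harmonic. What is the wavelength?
λₙ = 2L/n = 0.6 m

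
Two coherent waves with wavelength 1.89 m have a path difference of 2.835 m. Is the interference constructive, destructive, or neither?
destructive — path difference = 1.5λ, an odd multiple of λ/2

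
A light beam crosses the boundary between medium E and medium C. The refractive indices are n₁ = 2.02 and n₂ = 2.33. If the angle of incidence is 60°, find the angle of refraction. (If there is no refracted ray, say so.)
sin θ₂ = (n₁/n₂)·sin θ₁ = 0.7508 → θ₂ = 48.66°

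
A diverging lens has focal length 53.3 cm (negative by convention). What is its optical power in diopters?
P = 1/f = -1.876 D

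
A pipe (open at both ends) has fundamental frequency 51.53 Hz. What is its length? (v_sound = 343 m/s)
L = v/(2f₁) = 3.328 m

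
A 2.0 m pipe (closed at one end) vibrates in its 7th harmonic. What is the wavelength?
λₙ = 4L/n = 1.143 m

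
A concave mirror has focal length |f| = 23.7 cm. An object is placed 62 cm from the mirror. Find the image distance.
f = +23.7 cm (concave); 1/di = 1/f − 1/do → di = 38.37 cm (real image, in front of mirror)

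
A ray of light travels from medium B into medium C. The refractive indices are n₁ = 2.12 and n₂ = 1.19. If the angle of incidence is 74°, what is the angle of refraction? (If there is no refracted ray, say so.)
sin θ₂ = (n₁/n₂)·sin θ₁ = 1.712 > 1, so there is no refracted ray — the light undergoes total internal reflection.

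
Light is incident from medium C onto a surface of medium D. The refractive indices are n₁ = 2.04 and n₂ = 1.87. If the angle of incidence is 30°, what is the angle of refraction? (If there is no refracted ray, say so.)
sin θ₂ = (n₁/n₂)·sin θ₁ = 0.5455 → θ₂ = 33.06°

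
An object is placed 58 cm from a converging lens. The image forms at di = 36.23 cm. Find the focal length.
1/f = 1/do + 1/di → f = 22.3 cm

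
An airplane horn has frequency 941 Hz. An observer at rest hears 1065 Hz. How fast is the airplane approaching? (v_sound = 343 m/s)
v_s = v·(1 − f/f_obs) = 39.94 m/s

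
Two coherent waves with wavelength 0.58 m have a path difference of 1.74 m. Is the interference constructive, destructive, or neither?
constructive — path difference = 3λ, a whole number of wavelengths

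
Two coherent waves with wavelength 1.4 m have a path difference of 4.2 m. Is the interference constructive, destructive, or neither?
constructive — path difference = 3λ, a whole number of wavelengths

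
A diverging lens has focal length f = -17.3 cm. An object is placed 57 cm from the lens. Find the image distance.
1/di = 1/f − 1/do → di = -13.27 cm (virtual image)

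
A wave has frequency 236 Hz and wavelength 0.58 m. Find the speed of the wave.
v = fλ = 136.9 m/s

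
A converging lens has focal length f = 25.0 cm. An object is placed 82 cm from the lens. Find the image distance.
1/di = 1/f − 1/do → di = 35.96 cm (real image)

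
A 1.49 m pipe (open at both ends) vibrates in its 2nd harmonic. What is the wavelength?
λₙ = 2L/n = 1.49 m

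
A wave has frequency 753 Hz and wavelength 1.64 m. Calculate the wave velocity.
v = fλ = 1235 m/s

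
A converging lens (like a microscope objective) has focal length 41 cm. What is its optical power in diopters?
P = 1/f = 2.439 D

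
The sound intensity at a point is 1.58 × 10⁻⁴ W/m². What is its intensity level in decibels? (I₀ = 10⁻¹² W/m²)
β = 10·log₁₀(I/I₀) = 81.99 dB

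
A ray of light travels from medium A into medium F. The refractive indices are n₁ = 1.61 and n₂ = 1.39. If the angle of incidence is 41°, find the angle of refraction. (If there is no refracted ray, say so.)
sin θ₂ = (n₁/n₂)·sin θ₁ = 0.7599 → θ₂ = 49.46°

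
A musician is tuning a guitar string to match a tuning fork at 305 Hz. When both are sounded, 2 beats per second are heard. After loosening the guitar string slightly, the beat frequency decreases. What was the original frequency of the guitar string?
307 Hz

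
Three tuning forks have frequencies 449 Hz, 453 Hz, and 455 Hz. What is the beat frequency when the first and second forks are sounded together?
4 Hz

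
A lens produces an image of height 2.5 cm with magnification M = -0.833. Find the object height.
ho = |hi|/|M| = 3.001 cm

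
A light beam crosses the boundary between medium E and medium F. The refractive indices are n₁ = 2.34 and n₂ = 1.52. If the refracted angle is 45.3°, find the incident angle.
sin θ₁ = (n₂/n₁)·sin θ₂ → θ₁ = 27.5°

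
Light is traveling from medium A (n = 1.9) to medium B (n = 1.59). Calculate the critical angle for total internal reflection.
θc = arcsin(n₂/n₁) = 56.81°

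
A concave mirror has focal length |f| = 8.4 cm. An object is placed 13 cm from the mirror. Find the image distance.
f = +8.4 cm (concave); 1/di = 1/f − 1/do → di = 23.74 cm (real image, in front of mirror)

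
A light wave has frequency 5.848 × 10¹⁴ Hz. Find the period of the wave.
T = 1/f = 1.710 × 10⁻¹⁵ s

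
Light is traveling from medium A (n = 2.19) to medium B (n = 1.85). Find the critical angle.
θc = arcsin(n₂/n₁) = 57.65°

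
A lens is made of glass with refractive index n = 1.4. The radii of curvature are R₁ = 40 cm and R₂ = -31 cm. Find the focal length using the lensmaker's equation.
1/f = (n − 1)(1/R₁ − 1/R₂) → f = 43.66 cm (converging lens)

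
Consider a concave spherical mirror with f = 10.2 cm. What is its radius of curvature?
R = 2|f| = 20.4 cm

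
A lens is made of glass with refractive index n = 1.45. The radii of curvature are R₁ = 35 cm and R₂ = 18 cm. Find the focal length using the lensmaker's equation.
1/f = (n − 1)(1/R₁ − 1/R₂) → f = -82.35 cm (diverging lens)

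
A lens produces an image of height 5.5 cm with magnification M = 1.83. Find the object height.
ho = |hi|/|M| = 3.005 cm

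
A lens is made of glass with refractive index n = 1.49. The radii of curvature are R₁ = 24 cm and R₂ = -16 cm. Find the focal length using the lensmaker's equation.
1/f = (n − 1)(1/R₁ − 1/R₂) → f = 19.59 cm (converging lens)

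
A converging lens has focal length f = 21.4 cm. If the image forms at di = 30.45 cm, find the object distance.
1/do = 1/f − 1/di → do = 72 cm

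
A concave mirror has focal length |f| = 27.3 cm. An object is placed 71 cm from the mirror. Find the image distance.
f = +27.3 cm (concave); 1/di = 1/f − 1/do → di = 44.35 cm (real image, in front of mirror)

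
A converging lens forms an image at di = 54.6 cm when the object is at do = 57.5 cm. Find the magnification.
M = −di/do = -0.9496 (inverted image)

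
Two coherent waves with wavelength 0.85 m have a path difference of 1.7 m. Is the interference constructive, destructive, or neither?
constructive — path difference = 2λ, a whole number of wavelengths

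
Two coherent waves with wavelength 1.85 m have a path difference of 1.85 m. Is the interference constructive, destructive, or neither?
constructive — path difference = 1λ, a whole number of wavelengths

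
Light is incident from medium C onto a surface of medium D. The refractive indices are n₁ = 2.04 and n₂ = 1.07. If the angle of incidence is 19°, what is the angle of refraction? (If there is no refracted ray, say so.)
sin θ₂ = (n₁/n₂)·sin θ₁ = 0.6207 → θ₂ = 38.37°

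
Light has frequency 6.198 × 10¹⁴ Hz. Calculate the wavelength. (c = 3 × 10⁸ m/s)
λ = c/f = 484 nm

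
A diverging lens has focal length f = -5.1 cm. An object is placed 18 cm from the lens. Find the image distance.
1/di = 1/f − 1/do → di = -3.974 cm (virtual image)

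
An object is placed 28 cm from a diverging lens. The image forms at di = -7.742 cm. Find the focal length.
1/f = 1/do + 1/di → f = -10.7 cm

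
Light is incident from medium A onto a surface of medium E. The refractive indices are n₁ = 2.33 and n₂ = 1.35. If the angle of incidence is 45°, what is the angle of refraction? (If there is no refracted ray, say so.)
sin θ₂ = (n₁/n₂)·sin θ₁ = 1.22 > 1, so there is no refracted ray — the light undergoes total internal reflection.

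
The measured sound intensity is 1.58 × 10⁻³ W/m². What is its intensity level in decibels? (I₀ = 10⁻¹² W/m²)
β = 10·log₁₀(I/I₀) = 91.99 dB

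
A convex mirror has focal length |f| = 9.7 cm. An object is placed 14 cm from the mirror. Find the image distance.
f = −9.7 cm (convex); 1/di = 1/f − 1/do → di = -5.73 cm (virtual image, behind mirror)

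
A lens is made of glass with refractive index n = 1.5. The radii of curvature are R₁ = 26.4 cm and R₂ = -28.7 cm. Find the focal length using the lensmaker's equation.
1/f = (n − 1)(1/R₁ − 1/R₂) → f = 27.5 cm (converging lens)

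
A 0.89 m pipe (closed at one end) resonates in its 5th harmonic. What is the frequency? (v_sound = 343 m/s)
fₙ = nv/(4L) = 481.7 Hz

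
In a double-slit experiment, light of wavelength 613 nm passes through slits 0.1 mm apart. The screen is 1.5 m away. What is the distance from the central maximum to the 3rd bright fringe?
y = mλL/d = 27.58 mm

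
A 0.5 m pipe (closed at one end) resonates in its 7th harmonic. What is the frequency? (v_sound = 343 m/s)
fₙ = nv/(4L) = 1200 Hz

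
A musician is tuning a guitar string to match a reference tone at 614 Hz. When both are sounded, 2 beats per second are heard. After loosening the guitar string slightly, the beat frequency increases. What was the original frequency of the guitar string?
612 Hz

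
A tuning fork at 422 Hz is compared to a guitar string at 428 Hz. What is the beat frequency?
6 Hz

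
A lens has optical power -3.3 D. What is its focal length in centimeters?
f = 1/P = -30.3 cm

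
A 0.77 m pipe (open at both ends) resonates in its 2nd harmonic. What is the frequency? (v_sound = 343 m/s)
fₙ = nv/(2L) = 445.5 Hz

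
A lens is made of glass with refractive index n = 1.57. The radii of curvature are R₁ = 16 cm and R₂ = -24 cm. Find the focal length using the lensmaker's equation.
1/f = (n − 1)(1/R₁ − 1/R₂) → f = 16.84 cm (converging lens)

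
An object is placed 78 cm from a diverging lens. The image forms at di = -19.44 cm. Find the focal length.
1/f = 1/do + 1/di → f = -25.89 cm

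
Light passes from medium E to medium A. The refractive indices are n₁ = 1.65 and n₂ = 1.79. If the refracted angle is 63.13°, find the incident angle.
sin θ₁ = (n₂/n₁)·sin θ₂ → θ₁ = 75.4°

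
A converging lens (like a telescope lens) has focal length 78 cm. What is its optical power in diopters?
P = 1/f = 1.282 D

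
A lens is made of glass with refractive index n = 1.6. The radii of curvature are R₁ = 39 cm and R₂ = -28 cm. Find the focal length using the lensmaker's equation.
1/f = (n − 1)(1/R₁ − 1/R₂) → f = 27.16 cm (converging lens)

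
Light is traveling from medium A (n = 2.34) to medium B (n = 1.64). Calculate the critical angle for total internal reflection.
θc = arcsin(n₂/n₁) = 44.5°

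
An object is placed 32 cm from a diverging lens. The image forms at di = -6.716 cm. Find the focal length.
1/f = 1/do + 1/di → f = -8.5 cm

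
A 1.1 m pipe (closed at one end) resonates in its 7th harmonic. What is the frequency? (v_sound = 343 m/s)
fₙ = nv/(4L) = 545.7 Hz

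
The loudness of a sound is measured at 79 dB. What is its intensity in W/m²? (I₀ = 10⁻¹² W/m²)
I = I₀·10^(β/10) = 7.94 × 10⁻⁵ W/m²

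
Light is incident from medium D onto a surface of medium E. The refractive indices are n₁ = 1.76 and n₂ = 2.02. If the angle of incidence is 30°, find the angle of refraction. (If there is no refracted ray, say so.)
sin θ₂ = (n₁/n₂)·sin θ₁ = 0.4356 → θ₂ = 25.83°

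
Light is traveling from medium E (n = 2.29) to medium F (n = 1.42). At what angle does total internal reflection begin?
θc = arcsin(n₂/n₁) = 38.32°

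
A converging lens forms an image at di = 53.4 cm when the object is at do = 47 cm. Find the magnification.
M = −di/do = -1.136 (inverted image)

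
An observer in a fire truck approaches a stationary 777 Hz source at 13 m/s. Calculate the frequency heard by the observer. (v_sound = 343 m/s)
f_obs = f·(v + v_o)/v = 806.4 Hz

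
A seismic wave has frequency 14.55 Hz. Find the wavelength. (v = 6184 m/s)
λ = v/f = 425 m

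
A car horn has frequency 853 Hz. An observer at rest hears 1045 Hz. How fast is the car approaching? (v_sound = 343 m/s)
v_s = v·(1 − f/f_obs) = 63.02 m/s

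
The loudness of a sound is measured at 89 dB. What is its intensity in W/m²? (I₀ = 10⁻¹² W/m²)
I = I₀·10^(β/10) = 7.94 × 10⁻⁴ W/m²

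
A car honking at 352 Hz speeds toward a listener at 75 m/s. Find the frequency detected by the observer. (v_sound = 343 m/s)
f_obs = f·v/(v − v_s) = 450.5 Hz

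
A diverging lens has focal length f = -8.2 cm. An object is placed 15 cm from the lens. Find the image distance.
1/di = 1/f − 1/do → di = -5.302 cm (virtual image)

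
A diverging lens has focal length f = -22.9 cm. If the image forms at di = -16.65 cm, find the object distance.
1/do = 1/f − 1/di → do = 61.01 cm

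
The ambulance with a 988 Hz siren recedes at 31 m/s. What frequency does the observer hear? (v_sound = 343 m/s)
f_obs = f·v/(v + v_s) = 906.1 Hz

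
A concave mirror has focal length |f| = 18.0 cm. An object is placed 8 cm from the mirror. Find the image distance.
f = +18.0 cm (concave); 1/di = 1/f − 1/do → di = -14.4 cm (virtual image, behind mirror)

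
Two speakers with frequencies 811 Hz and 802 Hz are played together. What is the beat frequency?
9 Hz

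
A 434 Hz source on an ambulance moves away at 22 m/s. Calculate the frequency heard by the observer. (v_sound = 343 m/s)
f_obs = f·v/(v + v_s) = 407.8 Hz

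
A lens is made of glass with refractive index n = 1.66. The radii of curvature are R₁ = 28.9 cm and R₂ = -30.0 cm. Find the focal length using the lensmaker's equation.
1/f = (n − 1)(1/R₁ − 1/R₂) → f = 22.3 cm (converging lens)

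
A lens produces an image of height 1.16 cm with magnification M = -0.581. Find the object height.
ho = |hi|/|M| = 1.997 cm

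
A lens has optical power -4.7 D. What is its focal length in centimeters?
f = 1/P = -21.28 cm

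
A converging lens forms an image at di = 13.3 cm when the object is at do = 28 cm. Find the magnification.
M = −di/do = -0.475 (inverted image)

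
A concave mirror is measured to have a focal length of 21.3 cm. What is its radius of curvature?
R = 2|f| = 42.6 cm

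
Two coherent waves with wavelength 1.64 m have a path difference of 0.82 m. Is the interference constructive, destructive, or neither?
destructive — path difference = 0.5λ, an odd multiple of λ/2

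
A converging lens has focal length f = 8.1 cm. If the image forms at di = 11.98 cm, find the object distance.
1/do = 1/f − 1/di → do = 25.01 cm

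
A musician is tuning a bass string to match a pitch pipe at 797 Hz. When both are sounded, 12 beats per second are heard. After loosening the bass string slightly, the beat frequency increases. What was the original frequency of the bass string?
785 Hz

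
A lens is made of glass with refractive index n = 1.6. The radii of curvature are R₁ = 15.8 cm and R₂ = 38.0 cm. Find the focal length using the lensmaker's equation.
1/f = (n − 1)(1/R₁ − 1/R₂) → f = 45.08 cm (converging lens)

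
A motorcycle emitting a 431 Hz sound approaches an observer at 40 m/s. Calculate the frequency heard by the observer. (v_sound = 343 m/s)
f_obs = f·v/(v − v_s) = 487.9 Hz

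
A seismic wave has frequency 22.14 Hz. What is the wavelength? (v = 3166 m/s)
λ = v/f = 143 m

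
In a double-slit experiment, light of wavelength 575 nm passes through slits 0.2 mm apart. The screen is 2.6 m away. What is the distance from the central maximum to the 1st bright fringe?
y = mλL/d = 7.475 mm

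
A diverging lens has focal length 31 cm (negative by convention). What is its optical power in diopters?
P = 1/f = -3.226 D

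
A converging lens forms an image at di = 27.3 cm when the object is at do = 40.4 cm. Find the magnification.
M = −di/do = -0.6757 (inverted image)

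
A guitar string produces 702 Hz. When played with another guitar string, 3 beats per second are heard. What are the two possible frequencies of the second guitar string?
f₂ = 702 ± 3 Hz → 705 Hz or 699 Hz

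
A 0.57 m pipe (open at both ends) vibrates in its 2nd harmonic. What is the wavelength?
λₙ = 2L/n = 0.57 m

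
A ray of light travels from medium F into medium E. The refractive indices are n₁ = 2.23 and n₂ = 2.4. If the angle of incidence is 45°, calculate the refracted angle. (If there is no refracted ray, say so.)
sin θ₂ = (n₁/n₂)·sin θ₁ = 0.657 → θ₂ = 41.07°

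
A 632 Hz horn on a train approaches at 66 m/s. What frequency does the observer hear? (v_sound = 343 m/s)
f_obs = f·v/(v − v_s) = 782.6 Hz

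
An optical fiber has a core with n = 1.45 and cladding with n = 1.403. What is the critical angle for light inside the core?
θc = arcsin(n_cladding/n_core) = 75.37°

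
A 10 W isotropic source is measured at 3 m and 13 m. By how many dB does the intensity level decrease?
Δβ = 20·log₁₀(r₂/r₁) = 12.74 dB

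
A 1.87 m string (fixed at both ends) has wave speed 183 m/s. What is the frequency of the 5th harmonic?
fₙ = nv/(2L) = 244.7 Hz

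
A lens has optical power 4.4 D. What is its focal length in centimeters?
f = 1/P = 22.73 cm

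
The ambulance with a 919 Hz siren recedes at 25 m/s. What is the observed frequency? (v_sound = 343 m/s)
f_obs = f·v/(v + v_s) = 856.6 Hz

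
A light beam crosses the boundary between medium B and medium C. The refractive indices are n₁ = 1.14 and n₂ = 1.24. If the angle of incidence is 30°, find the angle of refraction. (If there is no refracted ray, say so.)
sin θ₂ = (n₁/n₂)·sin θ₁ = 0.4597 → θ₂ = 27.37°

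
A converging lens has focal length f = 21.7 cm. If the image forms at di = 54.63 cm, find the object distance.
1/do = 1/f − 1/di → do = 36 cm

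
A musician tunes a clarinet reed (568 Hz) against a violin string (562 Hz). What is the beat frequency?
6 Hz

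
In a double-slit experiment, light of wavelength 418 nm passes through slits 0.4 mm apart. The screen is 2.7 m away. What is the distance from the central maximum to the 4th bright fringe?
y = mλL/d = 11.29 mm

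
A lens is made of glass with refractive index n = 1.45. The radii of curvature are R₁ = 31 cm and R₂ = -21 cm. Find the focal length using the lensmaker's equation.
1/f = (n − 1)(1/R₁ − 1/R₂) → f = 27.82 cm (converging lens)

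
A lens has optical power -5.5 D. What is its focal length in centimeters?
f = 1/P = -18.18 cm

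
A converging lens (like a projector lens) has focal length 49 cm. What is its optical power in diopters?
P = 1/f = 2.041 D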